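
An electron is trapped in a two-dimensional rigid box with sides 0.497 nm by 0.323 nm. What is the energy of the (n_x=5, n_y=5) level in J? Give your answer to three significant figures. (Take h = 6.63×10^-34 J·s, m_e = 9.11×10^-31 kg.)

E = 2.06×10^-17 J

For a 2D rectangular well E = (h²/8m_e)·Σ n_i²/L_i² = (6.63×10^-34)²/(8·9.11×10^-31) · [5²/(0.497 nm)² + 5²/(0.323 nm)²].
Evaluating gives E = 2.06×10^-17 J.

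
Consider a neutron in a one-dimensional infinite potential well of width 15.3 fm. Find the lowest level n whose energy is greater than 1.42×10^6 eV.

n = 2

E_1 = h²/(8m_nL²) = 1.400×10^-13 J = 8.739×10^5 eV.
Need n² > 1.42×10^6/8.739×10^5 = 1.625, i.e. n > 1.275.
The smallest integer satisfying this is n = 2.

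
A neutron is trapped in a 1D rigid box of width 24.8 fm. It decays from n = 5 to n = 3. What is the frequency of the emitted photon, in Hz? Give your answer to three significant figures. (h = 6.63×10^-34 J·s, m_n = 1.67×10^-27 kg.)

f = 1.29×10^21 Hz

E_1 = h²/(8m_nL²) = 5.350×10^-14 J and ΔE = (5² − 3²)E_1 = 8.560×10^-13 J.
f = ΔE/h = 8.560×10^-13/6.63×10^-34 = 1.29×10^21 Hz.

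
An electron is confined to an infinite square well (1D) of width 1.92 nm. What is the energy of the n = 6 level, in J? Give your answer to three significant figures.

E_6 = 5.88×10^-19 J

For an infinite well E_n = n²h²/(8m_eL²), so E_1 = h²/(8m_eL²) = (6.626×10^-34)²/(8·9.109×10^-31·(1.92×10^-9 m)²) = 1.634×10^-20 J.
Then E_6 = 6²·E_1 = 36·1.634×10^-20 J = 5.88×10^-19 J.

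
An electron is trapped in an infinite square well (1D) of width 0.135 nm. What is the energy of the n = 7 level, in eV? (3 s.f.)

E_7 = 1.01×10^3 eV

For an infinite well E_n = n²h²/(8m_eL²), so E_1 = h²/(8m_eL²) = (6.626×10^-34)²/(8·9.109×10^-31·(1.35×10^-10 m)²) = 3.306×10^-18 J.
Then E_7 = 7²·E_1 = 49·3.306×10^-18 J = 1.620×10^-16 J.
Converting, E_7 = 1.620×10^-16 J / (1.602×10^-19 J/eV) = 1.01×10^3 eV.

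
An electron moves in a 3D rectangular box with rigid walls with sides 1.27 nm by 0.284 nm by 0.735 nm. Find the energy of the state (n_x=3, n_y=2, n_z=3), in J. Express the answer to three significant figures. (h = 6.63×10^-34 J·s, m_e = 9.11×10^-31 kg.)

For a 3D rectangular well E = (h²/8m_e)·Σ n_i²/L_i² = (6.63×10^-34)²/(8·9.11×10^-31) · [3²/(1.27 nm)² + 2²/(0.284 nm)² + 3²/(0.735 nm)²].
Evaluating gives E = 4.33×10^-18 J.

E = 4.33×10^-18 J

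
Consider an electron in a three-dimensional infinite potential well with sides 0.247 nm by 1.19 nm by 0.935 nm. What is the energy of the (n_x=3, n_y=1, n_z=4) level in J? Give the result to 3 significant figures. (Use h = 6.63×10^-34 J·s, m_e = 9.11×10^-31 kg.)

E = 1.00×10^-17 J

For a 3D rectangular well E = (h²/8m_e)·Σ n_i²/L_i² = (6.63×10^-34)²/(8·9.11×10^-31) · [3²/(0.247 nm)² + 1²/(1.19 nm)² + 4²/(0.935 nm)²].
Evaluating gives E = 1.00×10^-17 J.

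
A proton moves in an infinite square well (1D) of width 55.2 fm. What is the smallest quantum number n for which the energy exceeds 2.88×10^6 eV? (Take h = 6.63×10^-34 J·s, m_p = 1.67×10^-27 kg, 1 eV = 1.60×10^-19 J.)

n = 7

E_1 = h²/(8m_pL²) = 1.080×10^-14 J = 6.750×10^4 eV.
Need n² > 2.88×10^6/6.750×10^4 = 42.67, i.e. n > 6.532.
The smallest integer satisfying this is n = 7.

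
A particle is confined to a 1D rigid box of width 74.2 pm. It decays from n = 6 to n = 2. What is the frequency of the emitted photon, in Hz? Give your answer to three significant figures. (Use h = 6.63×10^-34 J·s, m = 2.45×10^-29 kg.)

f = 1.97×10^16 Hz

E_1 = h²/(8mL²) = 4.073×10^-19 J and ΔE = (6² − 2²)E_1 = 1.303×10^-17 J.
f = ΔE/h = 1.303×10^-17/6.63×10^-34 = 1.97×10^16 Hz.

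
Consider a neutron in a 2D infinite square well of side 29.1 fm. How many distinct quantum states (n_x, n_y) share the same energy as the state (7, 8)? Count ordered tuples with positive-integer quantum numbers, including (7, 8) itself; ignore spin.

degeneracy = 2

The level has n_x² + n_y² = 113. The ordered positive-integer solutions are (7, 8), (8, 7).
That gives 2 states.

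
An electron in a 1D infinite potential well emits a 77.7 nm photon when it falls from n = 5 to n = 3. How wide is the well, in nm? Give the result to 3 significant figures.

L = 0.614 nm

The photon carries ΔE = hc/λ = 6.626×10^-34·2.998×10^8/7.77×10^-8 m = 2.557×10^-18 J.
Since ΔE = (5² − 3²)E_1, E_1 = 1.598×10^-19 J, and L = h/√(8m_eE_1) = 6.14×10^-10 m = 0.614 nm.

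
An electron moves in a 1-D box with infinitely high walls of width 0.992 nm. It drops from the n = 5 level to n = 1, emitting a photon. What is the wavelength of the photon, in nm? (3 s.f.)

λ = 135 nm

E_1 = h²/(8m_eL²) = 6.122×10^-20 J, so ΔE = (5² − 1²)E_1 = 1.469×10^-18 J.
λ = hc/ΔE = (6.626×10^-34·2.998×10^8)/1.469×10^-18 = 1.35×10^-7 m = 135 nm.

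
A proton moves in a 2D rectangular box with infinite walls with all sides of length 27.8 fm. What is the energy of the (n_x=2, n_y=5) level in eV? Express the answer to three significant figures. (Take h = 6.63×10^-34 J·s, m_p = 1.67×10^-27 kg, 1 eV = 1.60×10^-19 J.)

E = 7.72×10^6 eV

For a 2D rectangular well E = (h²/8m_p)·Σ n_i²/L_i² = (6.63×10^-34)²/(8·1.67×10^-27) · [2²/(27.8 fm)² + 5²/(27.8 fm)²].
Evaluating gives E = 1.235×10^-12 J = 7.72×10^6 eV.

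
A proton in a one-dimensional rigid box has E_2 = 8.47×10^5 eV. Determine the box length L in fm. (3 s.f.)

L = 31.1 fm

From E_n = n²h²/(8m_pL²), L = n·h/√(8m_pE_n).
E_2 = 8.47×10^5 eV = 1.357×10^-13 J, so L = 2·6.626×10^-34/√(8·1.673×10^-27·1.357×10^-13) = 3.11×10^-14 m = 31.1 fm.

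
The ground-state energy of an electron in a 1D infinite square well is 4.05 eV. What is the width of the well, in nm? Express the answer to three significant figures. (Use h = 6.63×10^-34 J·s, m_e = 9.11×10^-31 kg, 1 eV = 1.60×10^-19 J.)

L = 0.305 nm

From E_n = n²h²/(8m_eL²), L = n·h/√(8m_eE_n).
E_1 = 4.05 eV = 6.480×10^-19 J, so L = 1·6.63×10^-34/√(8·9.11×10^-31·6.480×10^-19) = 3.05×10^-10 m = 0.305 nm.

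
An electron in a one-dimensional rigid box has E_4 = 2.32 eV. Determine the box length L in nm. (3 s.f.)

From E_n = n²h²/(8m_eL²), L = n·h/√(8m_eE_n).
E_4 = 2.32 eV = 3.717×10^-19 J, so L = 4·6.626×10^-34/√(8·9.109×10^-31·3.717×10^-19) = 1.61×10^-9 m = 1.61 nm.

L = 1.61 nm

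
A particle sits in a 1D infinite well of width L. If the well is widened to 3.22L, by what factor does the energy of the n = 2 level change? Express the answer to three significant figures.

E_n ∝ 1/L², so the energy scales by 1/3.22² = 0.0964.

0.0964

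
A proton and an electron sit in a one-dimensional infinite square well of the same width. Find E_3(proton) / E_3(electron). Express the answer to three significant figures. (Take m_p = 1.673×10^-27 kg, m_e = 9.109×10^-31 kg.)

E_n ∝ 1/m at fixed n and L, so the ratio is m_e/m_p = 9.109×10^-31/1.673×10^-27 = 5.44×10^-4.

5.44×10^-4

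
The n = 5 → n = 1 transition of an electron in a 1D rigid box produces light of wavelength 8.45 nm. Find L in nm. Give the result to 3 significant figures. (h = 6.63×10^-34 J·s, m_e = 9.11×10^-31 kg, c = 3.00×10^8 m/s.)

L = 0.248 nm

The photon carries ΔE = hc/λ = 6.63×10^-34·3.00×10^8/8.45×10^-9 m = 2.354×10^-17 J.
Since ΔE = (5² − 1²)E_1, E_1 = 9.808×10^-19 J, and L = h/√(8m_eE_1) = 2.48×10^-10 m = 0.248 nm.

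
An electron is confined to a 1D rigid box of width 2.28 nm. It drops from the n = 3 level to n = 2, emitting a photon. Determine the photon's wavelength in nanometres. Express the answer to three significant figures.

λ = 3.43×10^3 nm

E_1 = h²/(8m_eL²) = 1.159×10^-20 J, so ΔE = (3² − 2²)E_1 = 5.795×10^-20 J.
λ = hc/ΔE = (6.626×10^-34·2.998×10^8)/5.795×10^-20 = 3.43×10^-6 m = 3.43×10^3 nm.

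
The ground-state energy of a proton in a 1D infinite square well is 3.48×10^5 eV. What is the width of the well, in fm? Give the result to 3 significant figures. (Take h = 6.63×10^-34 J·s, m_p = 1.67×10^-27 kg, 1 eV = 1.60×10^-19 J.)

From E_n = n²h²/(8m_pL²), L = n·h/√(8m_pE_n).
E_1 = 3.48×10^5 eV = 5.568×10^-14 J, so L = 1·6.63×10^-34/√(8·1.67×10^-27·5.568×10^-14) = 2.43×10^-14 m = 24.3 fm.

L = 24.3 fm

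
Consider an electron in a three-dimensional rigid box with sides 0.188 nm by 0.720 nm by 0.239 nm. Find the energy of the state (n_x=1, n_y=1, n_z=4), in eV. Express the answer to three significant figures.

E = 117 eV

For a 3D rectangular well E = (h²/8m_e)·Σ n_i²/L_i² = (6.626×10^-34)²/(8·9.109×10^-31) · [1²/(0.188 nm)² + 1²/(0.720 nm)² + 4²/(0.239 nm)²].
Evaluating gives E = 1.870×10^-17 J = 117 eV.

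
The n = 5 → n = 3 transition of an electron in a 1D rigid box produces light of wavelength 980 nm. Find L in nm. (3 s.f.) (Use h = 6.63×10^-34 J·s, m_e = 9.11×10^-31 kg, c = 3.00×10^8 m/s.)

L = 2.18 nm

The photon carries ΔE = hc/λ = 6.63×10^-34·3.00×10^8/9.80×10^-7 m = 2.030×10^-19 J.
Since ΔE = (5² − 3²)E_1, E_1 = 1.269×10^-20 J, and L = h/√(8m_eE_1) = 2.18×10^-9 m = 2.18 nm.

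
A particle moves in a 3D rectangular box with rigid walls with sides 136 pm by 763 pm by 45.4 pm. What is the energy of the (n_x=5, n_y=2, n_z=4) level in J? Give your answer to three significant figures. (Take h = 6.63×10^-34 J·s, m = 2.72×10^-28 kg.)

For a 3D rectangular well E = (h²/8m)·Σ n_i²/L_i² = (6.63×10^-34)²/(8·2.72×10^-28) · [5²/(136 pm)² + 2²/(763 pm)² + 4²/(45.4 pm)²].
Evaluating gives E = 1.84×10^-18 J.

E = 1.84×10^-18 J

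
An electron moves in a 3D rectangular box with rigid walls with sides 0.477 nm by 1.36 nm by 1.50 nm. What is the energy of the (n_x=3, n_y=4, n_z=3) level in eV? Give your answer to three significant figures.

E = 19.6 eV

For a 3D rectangular well E = (h²/8m_e)·Σ n_i²/L_i² = (6.626×10^-34)²/(8·9.109×10^-31) · [3²/(0.477 nm)² + 4²/(1.36 nm)² + 3²/(1.50 nm)²].
Evaluating gives E = 3.145×10^-18 J = 19.6 eV.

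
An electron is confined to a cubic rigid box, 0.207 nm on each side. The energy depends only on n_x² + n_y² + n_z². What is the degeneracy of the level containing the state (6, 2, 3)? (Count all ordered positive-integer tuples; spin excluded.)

degeneracy = 6

The level has n_x² + n_y² + n_z² = 49. The ordered positive-integer solutions are (2, 3, 6), (2, 6, 3), (3, 2, 6), (3, 6, 2), (6, 2, 3), (6, 3, 2).
That gives 6 states.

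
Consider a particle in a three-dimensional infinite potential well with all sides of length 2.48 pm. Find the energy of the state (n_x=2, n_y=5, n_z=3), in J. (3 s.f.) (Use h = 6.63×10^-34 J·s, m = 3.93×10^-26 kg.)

For a 3D rectangular well E = (h²/8m)·Σ n_i²/L_i² = (6.63×10^-34)²/(8·3.93×10^-26) · [2²/(2.48 pm)² + 5²/(2.48 pm)² + 3²/(2.48 pm)²].
Evaluating gives E = 8.64×10^-18 J.

E = 8.64×10^-18 J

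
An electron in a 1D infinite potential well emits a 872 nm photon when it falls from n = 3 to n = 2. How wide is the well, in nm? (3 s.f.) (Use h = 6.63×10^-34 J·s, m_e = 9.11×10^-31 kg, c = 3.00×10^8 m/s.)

The photon carries ΔE = hc/λ = 6.63×10^-34·3.00×10^8/8.72×10^-7 m = 2.281×10^-19 J.
Since ΔE = (3² − 2²)E_1, E_1 = 4.562×10^-20 J, and L = h/√(8m_eE_1) = 1.15×10^-9 m = 1.15 nm.

L = 1.15 nm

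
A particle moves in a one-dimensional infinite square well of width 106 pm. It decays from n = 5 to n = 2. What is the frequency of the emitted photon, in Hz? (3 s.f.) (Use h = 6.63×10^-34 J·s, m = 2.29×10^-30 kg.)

E_1 = h²/(8mL²) = 2.135×10^-18 J and ΔE = (5² − 2²)E_1 = 4.483×10^-17 J.
f = ΔE/h = 4.483×10^-17/6.63×10^-34 = 6.76×10^16 Hz.

f = 6.76×10^16 Hz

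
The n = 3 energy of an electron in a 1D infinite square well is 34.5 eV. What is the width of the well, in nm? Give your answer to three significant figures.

From E_n = n²h²/(8m_eL²), L = n·h/√(8m_eE_n).
E_3 = 34.5 eV = 5.527×10^-18 J, so L = 3·6.626×10^-34/√(8·9.109×10^-31·5.527×10^-18) = 3.13×10^-10 m = 0.313 nm.

L = 0.313 nm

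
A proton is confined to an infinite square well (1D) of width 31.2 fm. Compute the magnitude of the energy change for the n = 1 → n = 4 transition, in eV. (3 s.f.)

|ΔE| = 3.16×10^6 eV

E_1 = h²/(8m_pL²) = 3.370×10^-14 J.
|ΔE| = |1² − 4²|·E_1 = 15·3.370×10^-14 J = 5.055×10^-13 J = 3.16×10^6 eV.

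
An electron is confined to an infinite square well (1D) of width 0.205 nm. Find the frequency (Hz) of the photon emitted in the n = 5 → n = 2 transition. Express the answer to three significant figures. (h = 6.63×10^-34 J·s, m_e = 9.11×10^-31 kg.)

f = 4.55×10^16 Hz

E_1 = h²/(8m_eL²) = 1.435×10^-18 J and ΔE = (5² − 2²)E_1 = 3.014×10^-17 J.
f = ΔE/h = 3.014×10^-17/6.63×10^-34 = 4.55×10^16 Hz.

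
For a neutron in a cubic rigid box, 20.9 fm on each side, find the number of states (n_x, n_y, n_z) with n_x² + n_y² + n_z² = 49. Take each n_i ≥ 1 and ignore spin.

degeneracy = 6

The level has n_x² + n_y² + n_z² = 49. The ordered positive-integer solutions are (2, 3, 6), (2, 6, 3), (3, 2, 6), (3, 6, 2), (6, 2, 3), (6, 3, 2).
That gives 6 states.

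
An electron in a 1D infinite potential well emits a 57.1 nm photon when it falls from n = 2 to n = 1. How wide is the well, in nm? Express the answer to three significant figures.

The photon carries ΔE = hc/λ = 6.626×10^-34·2.998×10^8/5.71×10^-8 m = 3.479×10^-18 J.
Since ΔE = (2² − 1²)E_1, E_1 = 1.160×10^-18 J, and L = h/√(8m_eE_1) = 2.28×10^-10 m = 0.228 nm.

L = 0.228 nm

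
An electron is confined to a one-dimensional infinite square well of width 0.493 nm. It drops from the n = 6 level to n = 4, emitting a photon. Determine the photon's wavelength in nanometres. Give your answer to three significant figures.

E_1 = h²/(8m_eL²) = 2.479×10^-19 J, so ΔE = (6² − 4²)E_1 = 4.958×10^-18 J.
λ = hc/ΔE = (6.626×10^-34·2.998×10^8)/4.958×10^-18 = 4.01×10^-8 m = 40.1 nm.

λ = 40.1 nm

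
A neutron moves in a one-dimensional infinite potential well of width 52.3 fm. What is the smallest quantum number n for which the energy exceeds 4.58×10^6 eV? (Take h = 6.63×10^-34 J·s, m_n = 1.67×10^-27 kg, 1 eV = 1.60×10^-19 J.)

n = 8

E_1 = h²/(8m_nL²) = 1.203×10^-14 J = 7.519×10^4 eV.
Need n² > 4.58×10^6/7.519×10^4 = 60.91, i.e. n > 7.804.
The smallest integer satisfying this is n = 8.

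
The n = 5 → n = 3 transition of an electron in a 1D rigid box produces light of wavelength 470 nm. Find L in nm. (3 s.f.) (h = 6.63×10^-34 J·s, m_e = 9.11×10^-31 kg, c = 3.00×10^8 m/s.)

The photon carries ΔE = hc/λ = 6.63×10^-34·3.00×10^8/4.70×10^-7 m = 4.232×10^-19 J.
Since ΔE = (5² − 3²)E_1, E_1 = 2.645×10^-20 J, and L = h/√(8m_eE_1) = 1.51×10^-9 m = 1.51 nm.

L = 1.51 nm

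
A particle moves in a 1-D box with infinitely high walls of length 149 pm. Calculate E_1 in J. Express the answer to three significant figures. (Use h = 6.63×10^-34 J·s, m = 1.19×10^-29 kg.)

For an infinite well E_n = n²h²/(8mL²), so E_1 = h²/(8mL²) = (6.63×10^-34)²/(8·1.19×10^-29·(1.49×10^-10 m)²) = 2.080×10^-19 J.

E_1 = 2.08×10^-19 J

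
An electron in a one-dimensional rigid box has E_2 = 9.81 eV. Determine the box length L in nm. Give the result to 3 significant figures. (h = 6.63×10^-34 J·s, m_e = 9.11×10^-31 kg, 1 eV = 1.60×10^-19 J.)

From E_n = n²h²/(8m_eL²), L = n·h/√(8m_eE_n).
E_2 = 9.81 eV = 1.570×10^-18 J, so L = 2·6.63×10^-34/√(8·9.11×10^-31·1.570×10^-18) = 3.92×10^-10 m = 0.392 nm.

L = 0.392 nm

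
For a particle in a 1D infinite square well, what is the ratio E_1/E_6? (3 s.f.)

0.0278

E_n ∝ n², so E_1/E_6 = 1²/6² = 1/36 = 0.0278.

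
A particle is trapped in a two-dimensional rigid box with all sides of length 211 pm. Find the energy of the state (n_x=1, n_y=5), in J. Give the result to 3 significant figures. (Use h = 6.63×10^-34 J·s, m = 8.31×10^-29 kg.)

For a 2D rectangular well E = (h²/8m)·Σ n_i²/L_i² = (6.63×10^-34)²/(8·8.31×10^-29) · [1²/(211 pm)² + 5²/(211 pm)²].
Evaluating gives E = 3.86×10^-19 J.

E = 3.86×10^-19 J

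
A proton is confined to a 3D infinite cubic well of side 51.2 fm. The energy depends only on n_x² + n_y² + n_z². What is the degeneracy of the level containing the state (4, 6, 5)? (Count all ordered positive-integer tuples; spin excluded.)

degeneracy = 12

The level has n_x² + n_y² + n_z² = 77. The ordered positive-integer solutions are (2, 3, 8), (2, 8, 3), (3, 2, 8), (3, 8, 2), (4, 5, 6), (4, 6, 5), (5, 4, 6), (5, 6, 4), (6, 4, 5), (6, 5, 4), (8, 2, 3), (8, 3, 2).
That gives 12 states.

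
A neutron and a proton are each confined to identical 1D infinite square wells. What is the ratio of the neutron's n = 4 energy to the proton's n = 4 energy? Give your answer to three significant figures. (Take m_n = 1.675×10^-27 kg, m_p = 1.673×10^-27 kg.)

0.999

E_n ∝ 1/m at fixed n and L, so the ratio is m_p/m_n = 1.673×10^-27/1.675×10^-27 = 0.999.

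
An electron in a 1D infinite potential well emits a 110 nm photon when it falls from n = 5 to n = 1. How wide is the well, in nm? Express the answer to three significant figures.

L = 0.895 nm

The photon carries ΔE = hc/λ = 6.626×10^-34·2.998×10^8/1.10×10^-7 m = 1.806×10^-18 J.
Since ΔE = (5² − 1²)E_1, E_1 = 7.525×10^-20 J, and L = h/√(8m_eE_1) = 8.95×10^-10 m = 0.895 nm.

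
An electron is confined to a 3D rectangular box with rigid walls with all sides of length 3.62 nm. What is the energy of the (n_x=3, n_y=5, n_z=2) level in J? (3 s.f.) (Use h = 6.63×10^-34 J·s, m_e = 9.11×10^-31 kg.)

E = 1.75×10^-19 J

For a 3D rectangular well E = (h²/8m_e)·Σ n_i²/L_i² = (6.63×10^-34)²/(8·9.11×10^-31) · [3²/(3.62 nm)² + 5²/(3.62 nm)² + 2²/(3.62 nm)²].
Evaluating gives E = 1.75×10^-19 J.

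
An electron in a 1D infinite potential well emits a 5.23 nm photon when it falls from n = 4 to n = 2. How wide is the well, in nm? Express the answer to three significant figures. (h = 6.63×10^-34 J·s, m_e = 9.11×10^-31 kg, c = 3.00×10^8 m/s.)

L = 0.138 nm

The photon carries ΔE = hc/λ = 6.63×10^-34·3.00×10^8/5.23×10^-9 m = 3.803×10^-17 J.
Since ΔE = (4² − 2²)E_1, E_1 = 3.169×10^-18 J, and L = h/√(8m_eE_1) = 1.38×10^-10 m = 0.138 nm.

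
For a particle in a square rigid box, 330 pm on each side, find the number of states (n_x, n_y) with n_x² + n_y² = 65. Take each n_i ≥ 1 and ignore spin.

degeneracy = 4

The level has n_x² + n_y² = 65. The ordered positive-integer solutions are (1, 8), (4, 7), (7, 4), (8, 1).
That gives 4 states.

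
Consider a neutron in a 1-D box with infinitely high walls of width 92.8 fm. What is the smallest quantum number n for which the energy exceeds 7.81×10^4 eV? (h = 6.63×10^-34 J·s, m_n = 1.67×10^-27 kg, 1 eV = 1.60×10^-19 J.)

E_1 = h²/(8m_nL²) = 3.821×10^-15 J = 2.388×10^4 eV.
Need n² > 7.81×10^4/2.388×10^4 = 3.271, i.e. n > 1.809.
The smallest integer satisfying this is n = 2.

n = 2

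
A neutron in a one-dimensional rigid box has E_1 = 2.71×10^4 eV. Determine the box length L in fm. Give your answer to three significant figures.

L = 86.9 fm

From E_n = n²h²/(8m_nL²), L = n·h/√(8m_nE_n).
E_1 = 2.71×10^4 eV = 4.341×10^-15 J, so L = 1·6.626×10^-34/√(8·1.675×10^-27·4.341×10^-15) = 8.69×10^-14 m = 86.9 fm.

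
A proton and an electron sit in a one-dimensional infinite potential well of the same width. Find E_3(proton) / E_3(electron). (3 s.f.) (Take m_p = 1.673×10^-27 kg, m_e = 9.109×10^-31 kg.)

5.44×10^-4

E_n ∝ 1/m at fixed n and L, so the ratio is m_e/m_p = 9.109×10^-31/1.673×10^-27 = 5.44×10^-4.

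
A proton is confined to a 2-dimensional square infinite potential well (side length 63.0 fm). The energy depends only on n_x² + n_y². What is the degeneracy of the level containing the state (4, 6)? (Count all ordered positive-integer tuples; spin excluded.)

degeneracy = 2

The level has n_x² + n_y² = 52. The ordered positive-integer solutions are (4, 6), (6, 4).
That gives 2 states.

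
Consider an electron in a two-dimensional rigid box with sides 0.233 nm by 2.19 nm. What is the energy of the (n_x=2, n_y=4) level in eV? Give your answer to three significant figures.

E = 29.0 eV

For a 2D rectangular well E = (h²/8m_e)·Σ n_i²/L_i² = (6.626×10^-34)²/(8·9.109×10^-31) · [2²/(0.233 nm)² + 4²/(2.19 nm)²].
Evaluating gives E = 4.640×10^-18 J = 29.0 eV.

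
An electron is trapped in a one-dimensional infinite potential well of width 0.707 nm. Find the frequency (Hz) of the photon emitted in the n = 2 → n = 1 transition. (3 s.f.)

f = 5.46×10^14 Hz

E_1 = h²/(8m_eL²) = 1.205×10^-19 J and ΔE = (2² − 1²)E_1 = 3.615×10^-19 J.
f = ΔE/h = 3.615×10^-19/6.626×10^-34 = 5.46×10^14 Hz.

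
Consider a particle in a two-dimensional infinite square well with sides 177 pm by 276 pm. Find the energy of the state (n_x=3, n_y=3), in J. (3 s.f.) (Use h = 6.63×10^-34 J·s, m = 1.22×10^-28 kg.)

E = 1.83×10^-19 J

For a 2D rectangular well E = (h²/8m)·Σ n_i²/L_i² = (6.63×10^-34)²/(8·1.22×10^-28) · [3²/(177 pm)² + 3²/(276 pm)²].
Evaluating gives E = 1.83×10^-19 J.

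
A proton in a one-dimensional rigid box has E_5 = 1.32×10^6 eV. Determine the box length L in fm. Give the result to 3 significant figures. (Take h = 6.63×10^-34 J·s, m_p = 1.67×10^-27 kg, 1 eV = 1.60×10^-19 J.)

L = 62.4 fm

From E_n = n²h²/(8m_pL²), L = n·h/√(8m_pE_n).
E_5 = 1.32×10^6 eV = 2.112×10^-13 J, so L = 5·6.63×10^-34/√(8·1.67×10^-27·2.112×10^-13) = 6.24×10^-14 m = 62.4 fm.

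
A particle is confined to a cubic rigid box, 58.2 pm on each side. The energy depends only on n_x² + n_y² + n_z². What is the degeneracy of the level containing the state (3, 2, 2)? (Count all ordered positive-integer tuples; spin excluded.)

degeneracy = 3

The level has n_x² + n_y² + n_z² = 17. The ordered positive-integer solutions are (2, 2, 3), (2, 3, 2), (3, 2, 2).
That gives 3 states.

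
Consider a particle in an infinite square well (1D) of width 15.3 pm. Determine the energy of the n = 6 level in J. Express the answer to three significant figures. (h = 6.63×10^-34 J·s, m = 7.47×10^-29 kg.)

E_6 = 1.13×10^-16 J

For an infinite well E_n = n²h²/(8mL²), so E_1 = h²/(8mL²) = (6.63×10^-34)²/(8·7.47×10^-29·(1.53×10^-11 m)²) = 3.142×10^-18 J.
Then E_6 = 6²·E_1 = 36·3.142×10^-18 J = 1.13×10^-16 J.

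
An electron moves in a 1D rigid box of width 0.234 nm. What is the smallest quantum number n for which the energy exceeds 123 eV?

E_1 = h²/(8m_eL²) = 1.100×10^-18 J = 6.866 eV.
Need n² > 123/6.866 = 17.91, i.e. n > 4.232.
The smallest integer satisfying this is n = 5.

n = 5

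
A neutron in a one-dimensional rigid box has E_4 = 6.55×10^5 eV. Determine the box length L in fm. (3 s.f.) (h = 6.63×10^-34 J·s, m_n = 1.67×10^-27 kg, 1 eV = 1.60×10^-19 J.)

From E_n = n²h²/(8m_nL²), L = n·h/√(8m_nE_n).
E_4 = 6.55×10^5 eV = 1.048×10^-13 J, so L = 4·6.63×10^-34/√(8·1.67×10^-27·1.048×10^-13) = 7.09×10^-14 m = 70.9 fm.

L = 70.9 fm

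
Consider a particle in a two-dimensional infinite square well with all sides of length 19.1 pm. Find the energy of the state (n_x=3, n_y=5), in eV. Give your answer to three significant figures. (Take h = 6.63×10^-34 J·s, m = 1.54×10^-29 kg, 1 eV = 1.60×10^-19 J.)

For a 2D rectangular well E = (h²/8m)·Σ n_i²/L_i² = (6.63×10^-34)²/(8·1.54×10^-29) · [3²/(19.1 pm)² + 5²/(19.1 pm)²].
Evaluating gives E = 3.325×10^-16 J = 2.08×10^3 eV.

E = 2.08×10^3 eV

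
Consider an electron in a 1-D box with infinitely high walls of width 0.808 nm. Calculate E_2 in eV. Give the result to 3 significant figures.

E_2 = 2.30 eV

For an infinite well E_n = n²h²/(8m_eL²), so E_1 = h²/(8m_eL²) = (6.626×10^-34)²/(8·9.109×10^-31·(8.08×10^-10 m)²) = 9.228×10^-20 J.
Then E_2 = 2²·E_1 = 4·9.228×10^-20 J = 3.691×10^-19 J.
Converting, E_2 = 3.691×10^-19 J / (1.602×10^-19 J/eV) = 2.30 eV.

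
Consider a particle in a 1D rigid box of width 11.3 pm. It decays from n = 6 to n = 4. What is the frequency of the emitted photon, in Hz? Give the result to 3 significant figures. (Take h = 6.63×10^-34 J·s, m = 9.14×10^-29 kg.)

E_1 = h²/(8mL²) = 4.708×10^-18 J and ΔE = (6² − 4²)E_1 = 9.416×10^-17 J.
f = ΔE/h = 9.416×10^-17/6.63×10^-34 = 1.42×10^17 Hz.

f = 1.42×10^17 Hz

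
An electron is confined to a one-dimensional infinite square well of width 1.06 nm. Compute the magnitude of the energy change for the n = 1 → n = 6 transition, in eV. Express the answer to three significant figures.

E_1 = h²/(8m_eL²) = 5.362×10^-20 J.
|ΔE| = |1² − 6²|·E_1 = 35·5.362×10^-20 J = 1.877×10^-18 J = 11.7 eV.

|ΔE| = 11.7 eV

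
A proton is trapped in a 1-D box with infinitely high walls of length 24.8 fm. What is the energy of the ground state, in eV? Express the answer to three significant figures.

E_1 = 3.33×10^5 eV

For an infinite well E_n = n²h²/(8m_pL²), so E_1 = h²/(8m_pL²) = (6.626×10^-34)²/(8·1.673×10^-27·(2.48×10^-14 m)²) = 5.334×10^-14 J.
Converting, E_1 = 5.334×10^-14 J / (1.602×10^-19 J/eV) = 3.33×10^5 eV.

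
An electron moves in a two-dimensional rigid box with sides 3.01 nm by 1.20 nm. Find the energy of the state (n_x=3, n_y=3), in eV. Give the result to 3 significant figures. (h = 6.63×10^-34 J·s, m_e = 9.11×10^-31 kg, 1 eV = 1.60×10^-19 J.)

E = 2.73 eV

For a 2D rectangular well E = (h²/8m_e)·Σ n_i²/L_i² = (6.63×10^-34)²/(8·9.11×10^-31) · [3²/(3.01 nm)² + 3²/(1.20 nm)²].
Evaluating gives E = 4.369×10^-19 J = 2.73 eV.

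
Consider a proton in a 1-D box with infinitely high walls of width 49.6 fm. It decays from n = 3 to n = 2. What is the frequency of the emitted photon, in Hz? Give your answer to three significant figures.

E_1 = h²/(8m_pL²) = 1.333×10^-14 J and ΔE = (3² − 2²)E_1 = 6.665×10^-14 J.
f = ΔE/h = 6.665×10^-14/6.626×10^-34 = 1.01×10^20 Hz.

f = 1.01×10^20 Hz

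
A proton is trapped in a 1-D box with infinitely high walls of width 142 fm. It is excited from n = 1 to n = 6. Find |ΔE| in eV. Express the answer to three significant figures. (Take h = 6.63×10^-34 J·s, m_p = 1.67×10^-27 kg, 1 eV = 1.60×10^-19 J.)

|ΔE| = 3.57×10^5 eV

E_1 = h²/(8m_pL²) = 1.632×10^-15 J.
|ΔE| = |1² − 6²|·E_1 = 35·1.632×10^-15 J = 5.712×10^-14 J = 3.57×10^5 eV.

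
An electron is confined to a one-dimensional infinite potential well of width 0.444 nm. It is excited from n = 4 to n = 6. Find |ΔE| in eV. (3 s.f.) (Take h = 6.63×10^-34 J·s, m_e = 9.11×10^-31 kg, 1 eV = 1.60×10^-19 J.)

E_1 = h²/(8m_eL²) = 3.060×10^-19 J.
|ΔE| = |4² − 6²|·E_1 = 20·3.060×10^-19 J = 6.120×10^-18 J = 38.2 eV.

|ΔE| = 38.2 eV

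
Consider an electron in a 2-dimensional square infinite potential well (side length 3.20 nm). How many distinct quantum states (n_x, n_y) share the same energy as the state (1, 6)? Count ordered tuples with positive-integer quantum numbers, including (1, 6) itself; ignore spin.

The level has n_x² + n_y² = 37. The ordered positive-integer solutions are (1, 6), (6, 1).
That gives 2 states.

degeneracy = 2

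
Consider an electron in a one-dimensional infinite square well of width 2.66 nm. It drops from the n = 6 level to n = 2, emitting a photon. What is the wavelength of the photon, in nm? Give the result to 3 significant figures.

E_1 = h²/(8m_eL²) = 8.515×10^-21 J, so ΔE = (6² − 2²)E_1 = 2.725×10^-19 J.
λ = hc/ΔE = (6.626×10^-34·2.998×10^8)/2.725×10^-19 = 7.29×10^-7 m = 729 nm.

λ = 729 nm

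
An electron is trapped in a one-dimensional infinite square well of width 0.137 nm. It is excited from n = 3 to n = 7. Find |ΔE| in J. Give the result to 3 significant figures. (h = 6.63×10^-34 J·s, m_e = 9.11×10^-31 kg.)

|ΔE| = 1.29×10^-16 J

E_1 = h²/(8m_eL²) = 3.213×10^-18 J.
|ΔE| = |3² − 7²|·E_1 = 40·3.213×10^-18 J = 1.29×10^-16 J.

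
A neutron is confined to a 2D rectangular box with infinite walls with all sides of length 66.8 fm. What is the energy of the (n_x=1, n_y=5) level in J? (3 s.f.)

For a 2D rectangular well E = (h²/8m_n)·Σ n_i²/L_i² = (6.626×10^-34)²/(8·1.675×10^-27) · [1²/(66.8 fm)² + 5²/(66.8 fm)²].
Evaluating gives E = 1.91×10^-13 J.

E = 1.91×10^-13 J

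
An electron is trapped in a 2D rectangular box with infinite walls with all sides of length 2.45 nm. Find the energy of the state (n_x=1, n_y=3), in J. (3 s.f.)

For a 2D rectangular well E = (h²/8m_e)·Σ n_i²/L_i² = (6.626×10^-34)²/(8·9.109×10^-31) · [1²/(2.45 nm)² + 3²/(2.45 nm)²].
Evaluating gives E = 1.00×10^-19 J.

E = 1.00×10^-19 J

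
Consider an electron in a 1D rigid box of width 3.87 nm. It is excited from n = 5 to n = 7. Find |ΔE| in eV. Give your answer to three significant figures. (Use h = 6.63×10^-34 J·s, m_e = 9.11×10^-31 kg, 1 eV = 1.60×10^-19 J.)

|ΔE| = 0.604 eV

E_1 = h²/(8m_eL²) = 4.027×10^-21 J.
|ΔE| = |5² − 7²|·E_1 = 24·4.027×10^-21 J = 9.665×10^-20 J = 0.604 eV.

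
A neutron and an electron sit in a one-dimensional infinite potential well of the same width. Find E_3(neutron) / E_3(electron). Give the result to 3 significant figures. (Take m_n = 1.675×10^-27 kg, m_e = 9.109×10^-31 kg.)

5.44×10^-4

E_n ∝ 1/m at fixed n and L, so the ratio is m_e/m_n = 9.109×10^-31/1.675×10^-27 = 5.44×10^-4.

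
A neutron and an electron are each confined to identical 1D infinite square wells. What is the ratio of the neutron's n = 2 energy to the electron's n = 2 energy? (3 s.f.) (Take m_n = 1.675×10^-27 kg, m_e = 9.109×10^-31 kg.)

E_n ∝ 1/m at fixed n and L, so the ratio is m_e/m_n = 9.109×10^-31/1.675×10^-27 = 5.44×10^-4.

5.44×10^-4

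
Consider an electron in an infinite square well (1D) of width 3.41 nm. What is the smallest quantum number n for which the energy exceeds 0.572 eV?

E_1 = h²/(8m_eL²) = 5.181×10^-21 J = 0.03234 eV.
Need n² > 0.572/0.03234 = 17.69, i.e. n > 4.206.
The smallest integer satisfying this is n = 5.

n = 5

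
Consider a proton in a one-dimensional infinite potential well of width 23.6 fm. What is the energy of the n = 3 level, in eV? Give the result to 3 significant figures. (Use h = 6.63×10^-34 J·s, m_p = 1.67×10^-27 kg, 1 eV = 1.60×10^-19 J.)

For an infinite well E_n = n²h²/(8m_pL²), so E_1 = h²/(8m_pL²) = (6.63×10^-34)²/(8·1.67×10^-27·(2.36×10^-14 m)²) = 5.907×10^-14 J.
Then E_3 = 3²·E_1 = 9·5.907×10^-14 J = 5.316×10^-13 J.
Converting, E_3 = 5.316×10^-13 J / (1.60×10^-19 J/eV) = 3.32×10^6 eV.

E_3 = 3.32×10^6 eV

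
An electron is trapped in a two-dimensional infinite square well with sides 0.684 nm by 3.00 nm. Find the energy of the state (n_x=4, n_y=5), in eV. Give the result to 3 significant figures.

For a 2D rectangular well E = (h²/8m_e)·Σ n_i²/L_i² = (6.626×10^-34)²/(8·9.109×10^-31) · [4²/(0.684 nm)² + 5²/(3.00 nm)²].
Evaluating gives E = 2.228×10^-18 J = 13.9 eV.

E = 13.9 eV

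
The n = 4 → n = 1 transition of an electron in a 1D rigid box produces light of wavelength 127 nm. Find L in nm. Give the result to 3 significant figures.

L = 0.760 nm

The photon carries ΔE = hc/λ = 6.626×10^-34·2.998×10^8/1.27×10^-7 m = 1.564×10^-18 J.
Since ΔE = (4² − 1²)E_1, E_1 = 1.043×10^-19 J, and L = h/√(8m_eE_1) = 7.60×10^-10 m = 0.760 nm.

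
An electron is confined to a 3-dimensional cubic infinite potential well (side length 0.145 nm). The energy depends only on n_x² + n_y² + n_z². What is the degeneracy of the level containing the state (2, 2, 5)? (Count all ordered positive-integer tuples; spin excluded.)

degeneracy = 6

The level has n_x² + n_y² + n_z² = 33. The ordered positive-integer solutions are (1, 4, 4), (2, 2, 5), (2, 5, 2), (4, 1, 4), (4, 4, 1), (5, 2, 2).
That gives 6 states.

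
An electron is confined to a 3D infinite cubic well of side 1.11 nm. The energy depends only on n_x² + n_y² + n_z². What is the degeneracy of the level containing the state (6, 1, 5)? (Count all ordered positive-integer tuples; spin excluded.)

degeneracy = 12

The level has n_x² + n_y² + n_z² = 62. The ordered positive-integer solutions are (1, 5, 6), (1, 6, 5), (2, 3, 7), (2, 7, 3), (3, 2, 7), (3, 7, 2), (5, 1, 6), (5, 6, 1), (6, 1, 5), (6, 5, 1), (7, 2, 3), (7, 3, 2).
That gives 12 states.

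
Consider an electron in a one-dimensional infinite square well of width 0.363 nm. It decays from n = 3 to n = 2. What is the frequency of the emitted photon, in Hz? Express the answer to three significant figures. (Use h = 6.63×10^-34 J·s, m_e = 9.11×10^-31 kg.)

E_1 = h²/(8m_eL²) = 4.577×10^-19 J and ΔE = (3² − 2²)E_1 = 2.288×10^-18 J.
f = ΔE/h = 2.288×10^-18/6.63×10^-34 = 3.45×10^15 Hz.

f = 3.45×10^15 Hz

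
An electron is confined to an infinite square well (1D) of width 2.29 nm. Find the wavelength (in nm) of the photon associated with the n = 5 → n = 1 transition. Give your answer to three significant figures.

E_1 = h²/(8m_eL²) = 1.149×10^-20 J, so ΔE = (5² − 1²)E_1 = 2.758×10^-19 J.
λ = hc/ΔE = (6.626×10^-34·2.998×10^8)/2.758×10^-19 = 7.20×10^-7 m = 720 nm.

λ = 720 nm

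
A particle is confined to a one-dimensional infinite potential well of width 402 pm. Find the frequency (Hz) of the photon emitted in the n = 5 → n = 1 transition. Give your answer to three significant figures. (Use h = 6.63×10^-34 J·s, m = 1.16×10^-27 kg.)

E_1 = h²/(8mL²) = 2.931×10^-22 J and ΔE = (5² − 1²)E_1 = 7.034×10^-21 J.
f = ΔE/h = 7.034×10^-21/6.63×10^-34 = 1.06×10^13 Hz.

f = 1.06×10^13 Hz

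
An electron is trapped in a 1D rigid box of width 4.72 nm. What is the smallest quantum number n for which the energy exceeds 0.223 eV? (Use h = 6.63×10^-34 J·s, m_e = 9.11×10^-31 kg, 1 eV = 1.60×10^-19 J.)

n = 4

E_1 = h²/(8m_eL²) = 2.707×10^-21 J = 0.01692 eV.
Need n² > 0.223/0.01692 = 13.18, i.e. n > 3.630.
The smallest integer satisfying this is n = 4.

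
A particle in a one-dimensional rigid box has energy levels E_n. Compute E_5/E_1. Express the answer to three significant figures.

E_n ∝ n², so E_5/E_1 = 5²/1² = 25/1 = 25.0.

25.0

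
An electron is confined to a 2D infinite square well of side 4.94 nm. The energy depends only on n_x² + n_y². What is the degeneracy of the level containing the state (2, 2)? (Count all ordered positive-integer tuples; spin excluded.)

The level has n_x² + n_y² = 8. The ordered positive-integer solutions are (2, 2).
That gives 1 state.

degeneracy = 1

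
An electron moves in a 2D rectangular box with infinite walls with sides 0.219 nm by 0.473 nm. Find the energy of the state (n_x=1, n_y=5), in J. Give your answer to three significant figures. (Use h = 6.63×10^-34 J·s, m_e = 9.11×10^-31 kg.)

For a 2D rectangular well E = (h²/8m_e)·Σ n_i²/L_i² = (6.63×10^-34)²/(8·9.11×10^-31) · [1²/(0.219 nm)² + 5²/(0.473 nm)²].
Evaluating gives E = 8.00×10^-18 J.

E = 8.00×10^-18 J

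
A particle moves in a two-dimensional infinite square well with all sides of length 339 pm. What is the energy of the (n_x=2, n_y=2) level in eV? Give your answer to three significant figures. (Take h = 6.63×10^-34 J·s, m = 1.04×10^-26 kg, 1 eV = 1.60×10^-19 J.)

E = 0.00230 eV

For a 2D rectangular well E = (h²/8m)·Σ n_i²/L_i² = (6.63×10^-34)²/(8·1.04×10^-26) · [2²/(339 pm)² + 2²/(339 pm)²].
Evaluating gives E = 3.678×10^-22 J = 0.00230 eV.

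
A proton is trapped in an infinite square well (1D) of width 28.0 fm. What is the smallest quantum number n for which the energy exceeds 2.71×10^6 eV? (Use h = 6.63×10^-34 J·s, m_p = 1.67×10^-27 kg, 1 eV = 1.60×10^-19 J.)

n = 4

E_1 = h²/(8m_pL²) = 4.197×10^-14 J = 2.623×10^5 eV.
Need n² > 2.71×10^6/2.623×10^5 = 10.33, i.e. n > 3.214.
The smallest integer satisfying this is n = 4.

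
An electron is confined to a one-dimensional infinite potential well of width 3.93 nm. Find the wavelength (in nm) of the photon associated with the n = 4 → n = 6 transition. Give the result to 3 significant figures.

E_1 = h²/(8m_eL²) = 3.901×10^-21 J, so ΔE = (6² − 4²)E_1 = 7.802×10^-20 J.
λ = hc/ΔE = (6.626×10^-34·2.998×10^8)/7.802×10^-20 = 2.55×10^-6 m = 2.55×10^3 nm.

λ = 2.55×10^3 nm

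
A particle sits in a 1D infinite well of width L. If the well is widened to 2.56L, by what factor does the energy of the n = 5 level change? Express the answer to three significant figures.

E_n ∝ 1/L², so the energy scales by 1/2.56² = 0.153.

0.153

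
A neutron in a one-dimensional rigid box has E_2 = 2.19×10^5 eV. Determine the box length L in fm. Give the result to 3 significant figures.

L = 61.1 fm

From E_n = n²h²/(8m_nL²), L = n·h/√(8m_nE_n).
E_2 = 2.19×10^5 eV = 3.508×10^-14 J, so L = 2·6.626×10^-34/√(8·1.675×10^-27·3.508×10^-14) = 6.11×10^-14 m = 61.1 fm.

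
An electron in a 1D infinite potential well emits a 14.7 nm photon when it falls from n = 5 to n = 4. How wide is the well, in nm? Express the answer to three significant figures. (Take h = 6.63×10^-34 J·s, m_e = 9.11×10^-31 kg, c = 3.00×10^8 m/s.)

The photon carries ΔE = hc/λ = 6.63×10^-34·3.00×10^8/1.47×10^-8 m = 1.353×10^-17 J.
Since ΔE = (5² − 4²)E_1, E_1 = 1.503×10^-18 J, and L = h/√(8m_eE_1) = 2.00×10^-10 m = 0.200 nm.

L = 0.200 nm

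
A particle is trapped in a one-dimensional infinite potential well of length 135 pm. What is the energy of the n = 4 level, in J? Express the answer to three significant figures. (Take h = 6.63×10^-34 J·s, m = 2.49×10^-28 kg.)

For an infinite well E_n = n²h²/(8mL²), so E_1 = h²/(8mL²) = (6.63×10^-34)²/(8·2.49×10^-28·(1.35×10^-10 m)²) = 1.211×10^-20 J.
Then E_4 = 4²·E_1 = 16·1.211×10^-20 J = 1.94×10^-19 J.

E_4 = 1.94×10^-19 J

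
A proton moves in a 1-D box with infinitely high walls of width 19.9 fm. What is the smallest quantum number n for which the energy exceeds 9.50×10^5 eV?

E_1 = h²/(8m_pL²) = 8.283×10^-14 J = 5.170×10^5 eV.
Need n² > 9.50×10^5/5.170×10^5 = 1.838, i.e. n > 1.356.
The smallest integer satisfying this is n = 2.

n = 2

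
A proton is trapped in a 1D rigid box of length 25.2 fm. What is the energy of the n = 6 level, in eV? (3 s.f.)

E_6 = 1.16×10^7 eV

For an infinite well E_n = n²h²/(8m_pL²), so E_1 = h²/(8m_pL²) = (6.626×10^-34)²/(8·1.673×10^-27·(2.52×10^-14 m)²) = 5.166×10^-14 J.
Then E_6 = 6²·E_1 = 36·5.166×10^-14 J = 1.860×10^-12 J.
Converting, E_6 = 1.860×10^-12 J / (1.602×10^-19 J/eV) = 1.16×10^7 eV.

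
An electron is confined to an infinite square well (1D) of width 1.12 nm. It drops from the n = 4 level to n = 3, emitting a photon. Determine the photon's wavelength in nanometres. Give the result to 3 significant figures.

λ = 591 nm

E_1 = h²/(8m_eL²) = 4.803×10^-20 J, so ΔE = (4² − 3²)E_1 = 3.362×10^-19 J.
λ = hc/ΔE = (6.626×10^-34·2.998×10^8)/3.362×10^-19 = 5.91×10^-7 m = 591 nm.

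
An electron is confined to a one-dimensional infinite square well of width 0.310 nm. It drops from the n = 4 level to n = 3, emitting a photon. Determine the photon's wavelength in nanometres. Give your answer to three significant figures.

λ = 45.3 nm

E_1 = h²/(8m_eL²) = 6.269×10^-19 J, so ΔE = (4² − 3²)E_1 = 4.388×10^-18 J.
λ = hc/ΔE = (6.626×10^-34·2.998×10^8)/4.388×10^-18 = 4.53×10^-8 m = 45.3 nm.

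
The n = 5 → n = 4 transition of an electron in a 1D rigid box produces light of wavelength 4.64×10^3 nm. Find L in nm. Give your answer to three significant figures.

The photon carries ΔE = hc/λ = 6.626×10^-34·2.998×10^8/4.64×10^-6 m = 4.281×10^-20 J.
Since ΔE = (5² − 4²)E_1, E_1 = 4.757×10^-21 J, and L = h/√(8m_eE_1) = 3.56×10^-9 m = 3.56 nm.

L = 3.56 nm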